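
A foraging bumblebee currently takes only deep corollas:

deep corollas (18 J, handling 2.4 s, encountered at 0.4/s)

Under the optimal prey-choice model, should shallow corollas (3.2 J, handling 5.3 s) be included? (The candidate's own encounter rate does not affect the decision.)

No

On deep corollas alone, R = ΣλE/(1+Σλh) = 7.2/1.96 = 3.673 J/s.
Profitability of shallow corollas: 3.2/5.3 = 0.6038 J/s.
0.6038 < 3.673, so adding shallow corollas would lower the average — exclude it.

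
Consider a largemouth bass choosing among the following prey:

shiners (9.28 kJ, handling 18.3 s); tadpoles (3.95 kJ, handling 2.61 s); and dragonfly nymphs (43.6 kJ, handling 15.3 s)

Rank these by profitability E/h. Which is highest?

Profitability E/h (kJ/s): shiners = 9.28/18.3 = 0.507, tadpoles = 3.95/2.61 = 1.51, dragonfly nymphs = 43.6/15.3 = 2.85.
Ranked: dragonfly nymphs > tadpoles > shiners.

dragonfly nymphs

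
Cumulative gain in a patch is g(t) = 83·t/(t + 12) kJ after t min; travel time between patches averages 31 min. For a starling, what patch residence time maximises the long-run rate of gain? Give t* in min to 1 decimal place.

19.3 min

Optimal t* satisfies g'(t*) = g(t*)/(T + t*).
g'(t) = 83·12/(t + 12)². Setting 83·12/(t+12)² = 83t/[(t+12)(31+t)] gives 12(31+t) = t(t+12), so t² = 12×31 = 372.
t* = √372 = 19.29 min.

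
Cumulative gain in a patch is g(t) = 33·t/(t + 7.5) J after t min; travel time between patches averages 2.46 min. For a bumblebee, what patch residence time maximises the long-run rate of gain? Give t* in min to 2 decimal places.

4.30 min

Maximise g(t)/(T+t): set derivative to zero → g'(t)(T+t) = g(t).
g'(t) = 33·7.5/(t + 7.5)². Setting 33·7.5/(t+7.5)² = 33t/[(t+7.5)(2.46+t)] gives 7.5(2.46+t) = t(t+7.5), so t² = 7.5×2.46 = 18.45.
t* = √18.45 = 4.295 min.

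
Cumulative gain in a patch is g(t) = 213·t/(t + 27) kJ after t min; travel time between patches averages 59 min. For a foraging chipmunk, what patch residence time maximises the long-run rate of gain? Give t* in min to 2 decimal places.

39.91 min

Optimal t* satisfies g'(t*) = g(t*)/(T + t*).
g'(t) = 213·27/(t + 27)². Setting 213·27/(t+27)² = 213t/[(t+27)(59+t)] gives 27(59+t) = t(t+27), so t² = 27×59 = 1593.
t* = √1593 = 39.91 min.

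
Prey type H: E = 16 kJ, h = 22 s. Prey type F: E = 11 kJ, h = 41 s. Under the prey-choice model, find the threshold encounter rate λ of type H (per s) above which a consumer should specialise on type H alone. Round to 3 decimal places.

The zero-one rule: include type F iff E₂/h₂ > λE₁/(1+λh₁). Equality gives the switch point.
λE₁h₂ = E₂ + λE₂h₁ ⇒ λ = E₂/(E₁h₂ − E₂h₁) = 11/(656 − 242) = 0.02657 per s.

0.027 per s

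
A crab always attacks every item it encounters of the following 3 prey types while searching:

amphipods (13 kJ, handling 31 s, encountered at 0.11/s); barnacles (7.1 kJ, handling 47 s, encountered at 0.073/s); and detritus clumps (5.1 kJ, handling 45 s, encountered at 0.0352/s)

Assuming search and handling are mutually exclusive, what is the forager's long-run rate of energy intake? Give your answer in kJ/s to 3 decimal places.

R = Σλ_iE_i / (1 + Σλ_ih_i)
Numerator: 0.11×13 + 0.073×7.1 + 0.0352×5.1 = 2.128
Denominator: 1 + 0.11×31 + 0.073×47 + 0.0352×45 = 9.425
R = 2.128/9.425 = 0.2258 kJ/s

0.226 kJ/s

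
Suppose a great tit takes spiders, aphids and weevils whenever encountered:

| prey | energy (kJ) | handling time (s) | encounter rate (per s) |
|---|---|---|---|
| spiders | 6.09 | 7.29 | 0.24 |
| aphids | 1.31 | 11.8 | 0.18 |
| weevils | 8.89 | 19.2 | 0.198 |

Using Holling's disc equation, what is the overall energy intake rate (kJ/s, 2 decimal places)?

R = Σλ_iE_i / (1 + Σλ_ih_i)
Numerator: 0.24×6.09 + 0.18×1.31 + 0.198×8.89 = 3.458
Denominator: 1 + 0.24×7.29 + 0.18×11.8 + 0.198×19.2 = 8.675
R = 3.458/8.675 = 0.3986 kJ/s

0.40 kJ/s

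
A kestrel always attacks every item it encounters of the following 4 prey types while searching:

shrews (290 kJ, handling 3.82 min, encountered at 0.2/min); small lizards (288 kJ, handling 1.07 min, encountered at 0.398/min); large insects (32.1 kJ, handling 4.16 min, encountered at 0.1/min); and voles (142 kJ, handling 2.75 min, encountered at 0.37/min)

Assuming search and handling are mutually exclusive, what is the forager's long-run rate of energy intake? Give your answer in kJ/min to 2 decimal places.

Energy encountered per unit search time: 0.2×290 + 0.398×288 + 0.1×32.1 + 0.37×142 = 228.4 kJ/min.
Handling time per unit search time: 0.2×3.82 + 0.398×1.07 + 0.1×4.16 + 0.37×2.75 = 2.623.
Rate = 228.4/(1 + 2.623) = 63.03 kJ/min.

63.03 kJ/min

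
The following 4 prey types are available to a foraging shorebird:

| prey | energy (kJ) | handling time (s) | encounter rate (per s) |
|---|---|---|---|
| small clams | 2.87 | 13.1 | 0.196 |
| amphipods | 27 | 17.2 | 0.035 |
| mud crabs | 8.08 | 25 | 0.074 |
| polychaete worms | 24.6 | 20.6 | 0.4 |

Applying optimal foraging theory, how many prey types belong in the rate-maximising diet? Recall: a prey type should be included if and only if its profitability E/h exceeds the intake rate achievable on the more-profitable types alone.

2

E/h in descending order: amphipods 1.57, polychaete worms 1.19, mud crabs 0.323, small clams 0.219 kJ/s. The optimal diet is the largest prefix of this list for which every included type satisfies E_i/h_i > R on the types above it.
Rate on top 1: 0.5899. polychaete worms: 1.19 > 0.5899 → include.
Rate on top 2: 1.096. mud crabs: 0.323 < 1.096 → exclude; stop.
Optimal diet: amphipods, polychaete worms — 2 of 4 types.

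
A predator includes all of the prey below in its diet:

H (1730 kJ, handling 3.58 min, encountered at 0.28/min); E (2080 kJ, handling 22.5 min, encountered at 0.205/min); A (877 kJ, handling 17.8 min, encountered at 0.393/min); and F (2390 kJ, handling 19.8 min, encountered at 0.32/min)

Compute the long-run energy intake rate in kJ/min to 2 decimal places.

R = Σλ_iE_i / (1 + Σλ_ih_i)
Numerator: 0.28×1730 + 0.205×2080 + 0.393×877 + 0.32×2390 = 2020
Denominator: 1 + 0.28×3.58 + 0.205×22.5 + 0.393×17.8 + 0.32×19.8 = 19.95
R = 2020/19.95 = 101.3 kJ/min

101.29 kJ/min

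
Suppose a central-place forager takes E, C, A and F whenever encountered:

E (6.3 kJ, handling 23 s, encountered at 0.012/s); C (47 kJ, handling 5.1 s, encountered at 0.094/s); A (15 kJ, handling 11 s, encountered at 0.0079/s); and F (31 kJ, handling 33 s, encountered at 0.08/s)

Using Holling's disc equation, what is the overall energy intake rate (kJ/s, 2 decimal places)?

R = Σλ_iE_i / (1 + Σλ_ih_i)
Numerator: 0.012×6.3 + 0.094×47 + 0.0079×15 + 0.08×31 = 7.092
Denominator: 1 + 0.012×23 + 0.094×5.1 + 0.0079×11 + 0.08×33 = 4.482
R = 7.092/4.482 = 1.582 kJ/s

1.58 kJ/s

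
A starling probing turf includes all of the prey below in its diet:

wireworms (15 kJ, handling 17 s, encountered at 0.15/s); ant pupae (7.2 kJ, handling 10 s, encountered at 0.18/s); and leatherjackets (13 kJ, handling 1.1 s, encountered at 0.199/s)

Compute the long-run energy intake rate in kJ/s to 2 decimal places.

1.10 kJ/s

Energy encountered per unit search time: 0.15×15 + 0.18×7.2 + 0.199×13 = 6.133 kJ/s.
Handling time per unit search time: 0.15×17 + 0.18×10 + 0.199×1.1 = 4.569.
Rate = 6.133/(1 + 4.569) = 1.101 kJ/s.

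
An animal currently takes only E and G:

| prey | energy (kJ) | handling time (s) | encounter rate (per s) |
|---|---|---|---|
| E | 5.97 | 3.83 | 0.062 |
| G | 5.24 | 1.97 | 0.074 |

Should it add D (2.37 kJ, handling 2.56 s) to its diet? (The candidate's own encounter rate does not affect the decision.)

Intake rate on the current diet: R = (0.062×5.97 + 0.074×5.24) / (1 + 0.062×3.83 + 0.074×1.97) = 0.7579/1.383 = 0.5479 kJ/s.
D: E/h = 2.37/2.56 = 0.9258 kJ/s.
Since 0.9258 > R, including D increases the long-run rate.

Yes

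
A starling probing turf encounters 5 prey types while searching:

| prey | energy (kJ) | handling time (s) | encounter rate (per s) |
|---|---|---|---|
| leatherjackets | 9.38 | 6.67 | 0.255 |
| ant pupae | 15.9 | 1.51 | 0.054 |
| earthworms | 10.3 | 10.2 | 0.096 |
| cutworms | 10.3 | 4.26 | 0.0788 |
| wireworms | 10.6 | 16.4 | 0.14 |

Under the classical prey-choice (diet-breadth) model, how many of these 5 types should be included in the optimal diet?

E/h in descending order: ant pupae 10.5, cutworms 2.42, leatherjackets 1.41, earthworms 1.01, wireworms 0.646 kJ/s. The optimal diet is the largest prefix of this list for which every included type satisfies E_i/h_i > R on the types above it.
Rate on top 1: 0.7939. cutworms: 2.42 > 0.7939 → include.
Rate on top 2: 1.179. leatherjackets: 1.41 > 1.179 → include.
Rate on top 3: 1.303. earthworms: 1.01 < 1.303 → exclude; stop.
Optimal diet: ant pupae, cutworms, leatherjackets — 3 of 5 types.

3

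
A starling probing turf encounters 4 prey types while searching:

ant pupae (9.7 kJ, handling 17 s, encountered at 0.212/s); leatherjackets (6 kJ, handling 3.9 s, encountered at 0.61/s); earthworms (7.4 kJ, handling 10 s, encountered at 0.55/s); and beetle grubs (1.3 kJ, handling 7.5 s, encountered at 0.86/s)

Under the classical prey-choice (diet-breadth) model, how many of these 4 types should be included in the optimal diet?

1

Rank by E/h (kJ/s): leatherjackets 1.54, earthworms 0.74, ant pupae 0.571, beetle grubs 0.173. Include each in turn until the next type's E/h falls below the running intake rate.
Rate on top 1: 1.083. earthworms: 0.74 < 1.083 → exclude; stop.
Optimal diet: leatherjackets — 1 of 4 types.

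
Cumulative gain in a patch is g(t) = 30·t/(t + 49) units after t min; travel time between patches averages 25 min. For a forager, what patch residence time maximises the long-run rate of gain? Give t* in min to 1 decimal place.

35.0 min

By the marginal value theorem, leave when the instantaneous gain rate g'(t) equals the habitat-wide average g(t)/(T + t).
g'(t) = 30·49/(t + 49)². Setting 30·49/(t+49)² = 30t/[(t+49)(25+t)] gives 49(25+t) = t(t+49), so t² = 49×25 = 1225.
t* = √1225 = 35 min.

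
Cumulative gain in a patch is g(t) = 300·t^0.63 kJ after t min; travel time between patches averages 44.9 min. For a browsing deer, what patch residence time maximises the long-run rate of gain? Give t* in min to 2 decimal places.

76.45 min

Maximise g(t)/(T+t): set derivative to zero → g'(t)(T+t) = g(t).
g'(t) = 0.63·300·t^-0.37. Setting 0.63·300·t^-0.37 = 300·t^0.63/(44.9+t) gives 0.63(44.9+t) = t, so 0.37·t = 0.63×44.9.
t* = 0.63×44.9/0.37 = 76.45 min.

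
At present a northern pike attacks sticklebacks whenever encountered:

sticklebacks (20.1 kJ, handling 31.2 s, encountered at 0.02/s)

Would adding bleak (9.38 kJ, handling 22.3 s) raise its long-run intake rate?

Yes

Current rate: (0.02×20.1)/(1 + 0.02×31.2) = 0.2475 kJ/s.
bleak: E/h = 9.38/22.3 = 0.4206 kJ/s.
Since 0.4206 > R, including bleak increases the long-run rate.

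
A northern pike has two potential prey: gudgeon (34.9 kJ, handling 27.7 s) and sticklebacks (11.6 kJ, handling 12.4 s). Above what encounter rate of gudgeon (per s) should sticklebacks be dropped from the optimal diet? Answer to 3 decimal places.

The zero-one rule: include sticklebacks iff E₂/h₂ > λE₁/(1+λh₁). Equality gives the switch point.
λE₁h₂ = E₂ + λE₂h₁ ⇒ λ = E₂/(E₁h₂ − E₂h₁) = 11.6/(432.8 − 321.3) = 0.1041 per s.

0.104 per s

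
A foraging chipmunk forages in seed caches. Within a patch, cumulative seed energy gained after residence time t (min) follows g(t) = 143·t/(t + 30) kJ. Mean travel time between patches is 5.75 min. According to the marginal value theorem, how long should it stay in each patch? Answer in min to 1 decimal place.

By the marginal value theorem, leave when the instantaneous gain rate g'(t) equals the habitat-wide average g(t)/(T + t).
g'(t) = 143·30/(t + 30)². Setting 143·30/(t+30)² = 143t/[(t+30)(5.75+t)] gives 30(5.75+t) = t(t+30), so t² = 30×5.75 = 172.5.
t* = √172.5 = 13.13 min.

13.1 min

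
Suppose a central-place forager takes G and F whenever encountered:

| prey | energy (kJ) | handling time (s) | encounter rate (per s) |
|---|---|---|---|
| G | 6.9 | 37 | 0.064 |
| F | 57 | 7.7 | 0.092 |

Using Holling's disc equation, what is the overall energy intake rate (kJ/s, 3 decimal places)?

1.395 kJ/s

Energy encountered per unit search time: 0.064×6.9 + 0.092×57 = 5.686 kJ/s.
Handling time per unit search time: 0.064×37 + 0.092×7.7 = 3.076.
Rate = 5.686/(1 + 3.076) = 1.395 kJ/s.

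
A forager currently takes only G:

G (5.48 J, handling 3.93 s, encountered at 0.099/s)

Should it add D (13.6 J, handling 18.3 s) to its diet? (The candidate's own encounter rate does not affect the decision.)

Yes

Current rate: (0.099×5.48)/(1 + 0.099×3.93) = 0.3906 J/s.
Profitability of D: 13.6/18.3 = 0.7432 J/s.
0.7432 > 0.3906, so adding D raises the average — include it.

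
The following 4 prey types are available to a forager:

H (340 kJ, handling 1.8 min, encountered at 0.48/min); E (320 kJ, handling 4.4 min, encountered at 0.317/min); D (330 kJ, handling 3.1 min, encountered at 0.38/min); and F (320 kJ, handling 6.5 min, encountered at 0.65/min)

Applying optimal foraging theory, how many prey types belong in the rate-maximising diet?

Profitabilities (E/h, kJ/min): H 189, D 106, E 72.7, F 49.2. Add prey in this order while the next type's profitability exceeds the intake rate on those already taken.
Rate on top 1: 87.55. D: 106 > 87.55 → include.
Rate on top 2: 94.87. E: 72.7 < 94.87 → exclude; stop.
Optimal diet: H, D — 2 of 4 types.

2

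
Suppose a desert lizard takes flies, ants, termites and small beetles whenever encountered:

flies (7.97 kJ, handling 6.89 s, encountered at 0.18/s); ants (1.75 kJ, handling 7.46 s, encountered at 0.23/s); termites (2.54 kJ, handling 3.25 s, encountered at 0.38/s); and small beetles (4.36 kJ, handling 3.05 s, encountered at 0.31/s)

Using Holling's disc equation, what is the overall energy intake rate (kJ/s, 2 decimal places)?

Energy encountered per unit search time: 0.18×7.97 + 0.23×1.75 + 0.38×2.54 + 0.31×4.36 = 4.154 kJ/s.
Handling time per unit search time: 0.18×6.89 + 0.23×7.46 + 0.38×3.25 + 0.31×3.05 = 5.136.
Rate = 4.154/(1 + 5.136) = 0.6769 kJ/s.

0.68 kJ/s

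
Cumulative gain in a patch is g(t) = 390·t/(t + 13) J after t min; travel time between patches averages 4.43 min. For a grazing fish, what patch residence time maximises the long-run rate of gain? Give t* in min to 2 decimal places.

Optimal t* satisfies g'(t*) = g(t*)/(T + t*).
g'(t) = 390·13/(t + 13)². Setting 390·13/(t+13)² = 390t/[(t+13)(4.43+t)] gives 13(4.43+t) = t(t+13), so t² = 13×4.43 = 57.59.
t* = √57.59 = 7.589 min.

7.59 min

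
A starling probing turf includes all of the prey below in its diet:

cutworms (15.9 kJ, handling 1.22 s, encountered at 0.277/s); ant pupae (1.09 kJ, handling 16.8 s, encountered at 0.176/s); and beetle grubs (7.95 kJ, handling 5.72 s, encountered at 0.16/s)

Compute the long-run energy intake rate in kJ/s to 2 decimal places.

R = (0.277×15.9 + 0.176×1.09 + 0.16×7.95) / (1 + 0.277×1.22 + 0.176×16.8 + 0.16×5.72) = 5.868/5.21 = 1.126 kJ/s.

1.13 kJ/s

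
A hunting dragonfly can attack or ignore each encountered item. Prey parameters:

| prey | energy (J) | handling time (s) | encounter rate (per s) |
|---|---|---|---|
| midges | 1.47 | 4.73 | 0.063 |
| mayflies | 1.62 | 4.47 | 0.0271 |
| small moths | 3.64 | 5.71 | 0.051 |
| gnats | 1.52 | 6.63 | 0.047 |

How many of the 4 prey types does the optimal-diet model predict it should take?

E/h in descending order: small moths 0.637, mayflies 0.362, midges 0.311, gnats 0.229 J/s. The optimal diet is the largest prefix of this list for which every included type satisfies E_i/h_i > R on the types above it.
Rate on top 1: 0.1438. mayflies: 0.362 > 0.1438 → include.
Rate on top 2: 0.1625. midges: 0.311 > 0.1625 → include.
Rate on top 3: 0.1884. gnats: 0.229 > 0.1884 → include.
Optimal diet: small moths, mayflies, midges, gnats — 4 of 4 types.

4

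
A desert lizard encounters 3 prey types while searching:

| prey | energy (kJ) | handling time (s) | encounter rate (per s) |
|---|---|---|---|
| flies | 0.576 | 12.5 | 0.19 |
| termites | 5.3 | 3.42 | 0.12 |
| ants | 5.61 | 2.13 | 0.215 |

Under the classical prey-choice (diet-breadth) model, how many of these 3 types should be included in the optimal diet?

2

Profitabilities (E/h, kJ/s): ants 2.63, termites 1.55, flies 0.0461. Add prey in this order while the next type's profitability exceeds the intake rate on those already taken.
Rate on top 1: 0.8273. termites: 1.55 > 0.8273 → include.
Rate on top 2: 0.986. flies: 0.0461 < 0.986 → exclude; stop.
Optimal diet: ants, termites — 2 of 3 types.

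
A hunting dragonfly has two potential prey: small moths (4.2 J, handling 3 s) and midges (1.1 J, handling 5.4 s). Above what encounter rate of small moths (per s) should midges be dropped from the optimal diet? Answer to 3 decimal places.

Drop midges once their profitability E₂/h₂ falls below the rate achievable on small moths alone: E₂/h₂ = λE₁/(1 + λh₁).
Solve for λ: λE₁h₂ = E₂(1 + λh₁) → λ(E₁h₂ − E₂h₁) = E₂ → λ = E₂/(E₁h₂ − E₂h₁).
λ = 1.1/(4.2×5.4 − 1.1×3) = 1.1/19.38 = 0.05676 per s.

0.057 per s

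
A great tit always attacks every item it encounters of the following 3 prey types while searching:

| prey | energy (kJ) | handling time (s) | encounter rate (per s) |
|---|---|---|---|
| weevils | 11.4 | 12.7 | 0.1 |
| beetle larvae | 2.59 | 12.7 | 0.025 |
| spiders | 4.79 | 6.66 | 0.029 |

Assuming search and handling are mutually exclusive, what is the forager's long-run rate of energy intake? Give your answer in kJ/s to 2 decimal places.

R = Σλ_iE_i / (1 + Σλ_ih_i)
Numerator: 0.1×11.4 + 0.025×2.59 + 0.029×4.79 = 1.344
Denominator: 1 + 0.1×12.7 + 0.025×12.7 + 0.029×6.66 = 2.781
R = 1.344/2.781 = 0.4832 kJ/s

0.48 kJ/s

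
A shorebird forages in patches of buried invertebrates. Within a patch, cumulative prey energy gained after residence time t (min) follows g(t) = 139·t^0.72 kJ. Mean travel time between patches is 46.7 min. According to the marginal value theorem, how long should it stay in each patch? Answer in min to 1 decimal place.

By the marginal value theorem, leave when the instantaneous gain rate g'(t) equals the habitat-wide average g(t)/(T + t).
g'(t) = 0.72·139·t^-0.28. Setting 0.72·139·t^-0.28 = 139·t^0.72/(46.7+t) gives 0.72(46.7+t) = t, so 0.28·t = 0.72×46.7.
t* = 0.72×46.7/0.28 = 120.1 min.

120.1 min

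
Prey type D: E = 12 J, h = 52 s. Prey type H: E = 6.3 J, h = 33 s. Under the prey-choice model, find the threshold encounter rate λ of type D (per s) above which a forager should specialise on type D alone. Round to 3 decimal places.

Drop type H once their profitability E₂/h₂ falls below the rate achievable on type D alone: E₂/h₂ = λE₁/(1 + λh₁).
Solve for λ: λE₁h₂ = E₂(1 + λh₁) → λ(E₁h₂ − E₂h₁) = E₂ → λ = E₂/(E₁h₂ − E₂h₁).
λ = 6.3/(12×33 − 6.3×52) = 6.3/68.4 = 0.09211 per s.

0.092 per s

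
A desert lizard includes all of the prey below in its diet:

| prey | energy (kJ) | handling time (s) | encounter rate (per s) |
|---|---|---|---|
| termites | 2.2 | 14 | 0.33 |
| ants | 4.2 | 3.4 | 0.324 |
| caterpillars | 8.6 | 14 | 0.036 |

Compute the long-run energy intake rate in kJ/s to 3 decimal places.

Energy encountered per unit search time: 0.33×2.2 + 0.324×4.2 + 0.036×8.6 = 2.396 kJ/s.
Handling time per unit search time: 0.33×14 + 0.324×3.4 + 0.036×14 = 6.226.
Rate = 2.396/(1 + 6.226) = 0.3317 kJ/s.

0.332 kJ/s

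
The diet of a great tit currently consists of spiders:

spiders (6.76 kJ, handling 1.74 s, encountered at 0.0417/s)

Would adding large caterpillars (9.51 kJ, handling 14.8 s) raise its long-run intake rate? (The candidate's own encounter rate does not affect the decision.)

Yes

On spiders alone, R = ΣλE/(1+Σλh) = 0.2819/1.073 = 0.2628 kJ/s.
large caterpillars: E/h = 9.51/14.8 = 0.6426 kJ/s.
Since 0.6426 > R, including large caterpillars increases the long-run rate.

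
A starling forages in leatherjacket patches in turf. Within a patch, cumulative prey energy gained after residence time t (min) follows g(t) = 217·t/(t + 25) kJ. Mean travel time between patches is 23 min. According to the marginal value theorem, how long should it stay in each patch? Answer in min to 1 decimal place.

By the marginal value theorem, leave when the instantaneous gain rate g'(t) equals the habitat-wide average g(t)/(T + t).
g'(t) = 217·25/(t + 25)². Setting 217·25/(t+25)² = 217t/[(t+25)(23+t)] gives 25(23+t) = t(t+25), so t² = 25×23 = 575.
t* = √575 = 23.98 min.

24.0 min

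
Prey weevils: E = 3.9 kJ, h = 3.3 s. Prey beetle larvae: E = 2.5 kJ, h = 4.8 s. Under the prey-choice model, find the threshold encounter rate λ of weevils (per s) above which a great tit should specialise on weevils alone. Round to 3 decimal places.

0.239 per s

At the threshold, the rate on weevils alone equals the profitability of beetle larvae: λ·3.9/(1 + λ·3.3) = 2.5/4.8 = 0.5208.
Rearranging, λ(3.9 − 0.5208×3.3) = 0.5208, so λ = 0.5208/2.181 = 0.2388 per s.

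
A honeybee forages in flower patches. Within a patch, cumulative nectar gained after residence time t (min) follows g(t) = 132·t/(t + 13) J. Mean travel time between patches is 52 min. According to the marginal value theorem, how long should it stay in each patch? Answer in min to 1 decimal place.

Maximise g(t)/(T+t): set derivative to zero → g'(t)(T+t) = g(t).
g'(t) = 132·13/(t + 13)². Setting 132·13/(t+13)² = 132t/[(t+13)(52+t)] gives 13(52+t) = t(t+13), so t² = 13×52 = 676.
t* = √676 = 26 min.

26.0 min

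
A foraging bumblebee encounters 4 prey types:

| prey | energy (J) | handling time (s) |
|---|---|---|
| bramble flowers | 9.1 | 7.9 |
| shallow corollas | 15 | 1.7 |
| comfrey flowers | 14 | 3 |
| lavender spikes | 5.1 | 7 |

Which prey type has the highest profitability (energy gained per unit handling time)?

shallow corollas

In descending order of E/h:
shallow corollas: 15/1.7 = 8.82 J/s
comfrey flowers: 14/3 = 4.67 J/s
bramble flowers: 9.1/7.9 = 1.15 J/s
lavender spikes: 5.1/7 = 0.729 J/s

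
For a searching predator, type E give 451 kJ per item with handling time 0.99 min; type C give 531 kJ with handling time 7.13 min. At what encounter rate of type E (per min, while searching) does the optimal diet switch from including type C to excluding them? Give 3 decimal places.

0.197 per min

The zero-one rule: include type C iff E₂/h₂ > λE₁/(1+λh₁). Equality gives the switch point.
λE₁h₂ = E₂ + λE₂h₁ ⇒ λ = E₂/(E₁h₂ − E₂h₁) = 531/(3216 − 525.7) = 0.1974 per min.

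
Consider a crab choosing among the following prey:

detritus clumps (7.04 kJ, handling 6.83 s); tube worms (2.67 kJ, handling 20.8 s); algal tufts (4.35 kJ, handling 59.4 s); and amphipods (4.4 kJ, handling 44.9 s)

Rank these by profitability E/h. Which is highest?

Profitability E/h (kJ/s): detritus clumps = 7.04/6.83 = 1.03, tube worms = 2.67/20.8 = 0.128, algal tufts = 4.35/59.4 = 0.0732, amphipods = 4.4/44.9 = 0.098.
Ranked: detritus clumps > tube worms > amphipods > algal tufts.

detritus clumps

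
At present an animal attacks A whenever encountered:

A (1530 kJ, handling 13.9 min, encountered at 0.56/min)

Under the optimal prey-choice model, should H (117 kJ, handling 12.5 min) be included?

On A alone, R = ΣλE/(1+Σλh) = 856.8/8.784 = 97.54 kJ/min.
Profitability of H: 117/12.5 = 9.36 kJ/min.
Since 9.36 < R, time spent handling H is better spent searching.

No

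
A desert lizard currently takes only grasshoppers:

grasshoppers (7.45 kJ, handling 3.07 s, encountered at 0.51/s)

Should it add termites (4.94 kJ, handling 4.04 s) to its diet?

Current rate: (0.51×7.45)/(1 + 0.51×3.07) = 1.481 kJ/s.
termites: E/h = 4.94/4.04 = 1.223 kJ/s.
Since 1.223 < R, time spent handling termites is better spent searching.

No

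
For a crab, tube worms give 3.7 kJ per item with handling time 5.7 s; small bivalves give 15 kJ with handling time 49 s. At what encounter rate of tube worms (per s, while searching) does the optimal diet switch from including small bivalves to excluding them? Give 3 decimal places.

0.157 per s

Drop small bivalves once their profitability E₂/h₂ falls below the rate achievable on tube worms alone: E₂/h₂ = λE₁/(1 + λh₁).
Solve for λ: λE₁h₂ = E₂(1 + λh₁) → λ(E₁h₂ − E₂h₁) = E₂ → λ = E₂/(E₁h₂ − E₂h₁).
λ = 15/(3.7×49 − 15×5.7) = 15/95.8 = 0.1566 per s.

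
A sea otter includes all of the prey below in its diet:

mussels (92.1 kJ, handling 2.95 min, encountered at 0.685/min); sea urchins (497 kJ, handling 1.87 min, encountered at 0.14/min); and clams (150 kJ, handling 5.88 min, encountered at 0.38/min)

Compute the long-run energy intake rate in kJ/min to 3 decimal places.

R = (0.685×92.1 + 0.14×497 + 0.38×150) / (1 + 0.685×2.95 + 0.14×1.87 + 0.38×5.88) = 189.7/5.517 = 34.38 kJ/min.

34.379 kJ/min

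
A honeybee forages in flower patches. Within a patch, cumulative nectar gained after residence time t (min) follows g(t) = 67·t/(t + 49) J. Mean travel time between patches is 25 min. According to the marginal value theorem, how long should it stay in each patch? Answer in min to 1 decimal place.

35.0 min

By the marginal value theorem, leave when the instantaneous gain rate g'(t) equals the habitat-wide average g(t)/(T + t).
g'(t) = 67·49/(t + 49)². Setting 67·49/(t+49)² = 67t/[(t+49)(25+t)] gives 49(25+t) = t(t+49), so t² = 49×25 = 1225.
t* = √1225 = 35 min.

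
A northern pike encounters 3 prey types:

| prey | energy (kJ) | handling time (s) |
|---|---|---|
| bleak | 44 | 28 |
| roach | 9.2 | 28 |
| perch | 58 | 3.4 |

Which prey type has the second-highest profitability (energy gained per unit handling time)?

Profitability E/h (kJ/s): bleak = 44/28 = 1.57, roach = 9.2/28 = 0.329, perch = 58/3.4 = 17.1.
Ranked: perch > bleak > roach.

bleak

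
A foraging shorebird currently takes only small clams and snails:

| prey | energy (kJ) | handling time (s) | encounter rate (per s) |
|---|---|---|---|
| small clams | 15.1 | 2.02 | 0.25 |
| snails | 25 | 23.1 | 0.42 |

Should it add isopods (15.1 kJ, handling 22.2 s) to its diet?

Intake rate on the current diet: R = (0.25×15.1 + 0.42×25) / (1 + 0.25×2.02 + 0.42×23.1) = 14.28/11.21 = 1.274 kJ/s.
Profitability of isopods: 15.1/22.2 = 0.6802 kJ/s.
0.6802 < 1.274, so adding isopods would lower the average — exclude it.

No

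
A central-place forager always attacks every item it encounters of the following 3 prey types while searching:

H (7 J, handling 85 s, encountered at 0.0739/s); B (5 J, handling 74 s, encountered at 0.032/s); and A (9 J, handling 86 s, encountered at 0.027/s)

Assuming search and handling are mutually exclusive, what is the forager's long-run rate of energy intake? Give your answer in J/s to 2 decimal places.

R = (0.0739×7 + 0.032×5 + 0.027×9) / (1 + 0.0739×85 + 0.032×74 + 0.027×86) = 0.9203/11.97 = 0.07687 J/s.

0.08 J/s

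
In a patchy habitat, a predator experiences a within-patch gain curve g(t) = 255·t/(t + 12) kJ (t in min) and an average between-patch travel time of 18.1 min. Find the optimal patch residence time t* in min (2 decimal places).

14.74 min

By the marginal value theorem, leave when the instantaneous gain rate g'(t) equals the habitat-wide average g(t)/(T + t).
g'(t) = 255·12/(t + 12)². Setting 255·12/(t+12)² = 255t/[(t+12)(18.1+t)] gives 12(18.1+t) = t(t+12), so t² = 12×18.1 = 217.2.
t* = √217.2 = 14.74 min.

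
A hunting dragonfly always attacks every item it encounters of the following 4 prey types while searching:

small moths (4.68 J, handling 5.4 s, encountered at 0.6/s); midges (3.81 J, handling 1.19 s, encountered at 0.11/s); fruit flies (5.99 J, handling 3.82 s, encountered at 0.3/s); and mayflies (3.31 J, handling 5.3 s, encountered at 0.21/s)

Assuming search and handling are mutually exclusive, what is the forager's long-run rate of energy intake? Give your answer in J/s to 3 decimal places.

0.863 J/s

Energy encountered per unit search time: 0.6×4.68 + 0.11×3.81 + 0.3×5.99 + 0.21×3.31 = 5.719 J/s.
Handling time per unit search time: 0.6×5.4 + 0.11×1.19 + 0.3×3.82 + 0.21×5.3 = 5.63.
Rate = 5.719/(1 + 5.63) = 0.8626 J/s.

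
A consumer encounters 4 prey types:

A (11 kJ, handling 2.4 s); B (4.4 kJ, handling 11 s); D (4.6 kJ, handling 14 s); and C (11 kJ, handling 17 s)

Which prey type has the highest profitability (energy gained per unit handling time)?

In descending order of E/h:
A: 11/2.4 = 4.58 kJ/s
C: 11/17 = 0.647 kJ/s
B: 4.4/11 = 0.4 kJ/s
D: 4.6/14 = 0.329 kJ/s

A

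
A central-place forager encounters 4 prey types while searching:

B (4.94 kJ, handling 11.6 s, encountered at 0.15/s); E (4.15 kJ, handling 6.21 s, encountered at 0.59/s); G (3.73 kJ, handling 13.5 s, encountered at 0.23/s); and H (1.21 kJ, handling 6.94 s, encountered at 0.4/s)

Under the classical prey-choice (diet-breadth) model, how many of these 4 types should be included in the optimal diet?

E/h in descending order: E 0.668, B 0.426, G 0.276, H 0.174 kJ/s. The optimal diet is the largest prefix of this list for which every included type satisfies E_i/h_i > R on the types above it.
Rate on top 1: 0.525. B: 0.426 < 0.525 → exclude; stop.
Optimal diet: E — 1 of 4 types.

1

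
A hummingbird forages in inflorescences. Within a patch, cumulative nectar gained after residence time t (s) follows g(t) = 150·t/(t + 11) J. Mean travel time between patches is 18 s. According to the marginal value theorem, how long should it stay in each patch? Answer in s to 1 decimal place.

14.1 s

Optimal t* satisfies g'(t*) = g(t*)/(T + t*).
g'(t) = 150·11/(t + 11)². Setting 150·11/(t+11)² = 150t/[(t+11)(18+t)] gives 11(18+t) = t(t+11), so t² = 11×18 = 198.
t* = √198 = 14.07 s.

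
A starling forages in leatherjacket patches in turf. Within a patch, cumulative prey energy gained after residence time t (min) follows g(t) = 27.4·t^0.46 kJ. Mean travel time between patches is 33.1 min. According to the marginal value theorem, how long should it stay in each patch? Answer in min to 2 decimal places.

28.20 min

By the marginal value theorem, leave when the instantaneous gain rate g'(t) equals the habitat-wide average g(t)/(T + t).
g'(t) = 0.46·27.4·t^-0.54. Setting 0.46·27.4·t^-0.54 = 27.4·t^0.46/(33.1+t) gives 0.46(33.1+t) = t, so 0.54·t = 0.46×33.1.
t* = 0.46×33.1/0.54 = 28.2 min.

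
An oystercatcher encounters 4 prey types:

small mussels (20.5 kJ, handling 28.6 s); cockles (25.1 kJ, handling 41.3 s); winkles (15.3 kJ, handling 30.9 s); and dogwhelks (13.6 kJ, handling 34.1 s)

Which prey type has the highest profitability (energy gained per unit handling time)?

In descending order of E/h:
small mussels: 20.5/28.6 = 0.717 kJ/s
cockles: 25.1/41.3 = 0.608 kJ/s
winkles: 15.3/30.9 = 0.495 kJ/s
dogwhelks: 13.6/34.1 = 0.399 kJ/s

small mussels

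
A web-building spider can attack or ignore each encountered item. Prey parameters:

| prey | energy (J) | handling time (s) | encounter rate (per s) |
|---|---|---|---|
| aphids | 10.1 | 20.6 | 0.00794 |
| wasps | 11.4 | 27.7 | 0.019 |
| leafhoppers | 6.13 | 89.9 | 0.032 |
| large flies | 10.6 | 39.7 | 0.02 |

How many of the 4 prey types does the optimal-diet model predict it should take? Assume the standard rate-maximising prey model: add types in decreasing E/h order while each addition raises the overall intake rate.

Rank by E/h (J/s): aphids 0.49, wasps 0.412, large flies 0.267, leafhoppers 0.0682. Include each in turn until the next type's E/h falls below the running intake rate.
Rate on top 1: 0.06892. wasps: 0.412 > 0.06892 → include.
Rate on top 2: 0.1756. large flies: 0.267 > 0.1756 → include.
Rate on top 3: 0.2048. leafhoppers: 0.0682 < 0.2048 → exclude; stop.
Optimal diet: aphids, wasps, large flies — 3 of 4 types.

3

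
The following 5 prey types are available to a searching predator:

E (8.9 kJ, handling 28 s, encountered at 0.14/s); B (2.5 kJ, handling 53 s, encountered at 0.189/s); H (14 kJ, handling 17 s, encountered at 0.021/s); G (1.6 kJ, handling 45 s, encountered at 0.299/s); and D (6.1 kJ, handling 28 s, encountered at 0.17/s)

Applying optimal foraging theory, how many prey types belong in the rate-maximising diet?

2

Rank by E/h (kJ/s): H 0.824, E 0.318, D 0.218, B 0.0472, G 0.0356. Include each in turn until the next type's E/h falls below the running intake rate.
Rate on top 1: 0.2167. E: 0.318 > 0.2167 → include.
Rate on top 2: 0.2918. D: 0.218 < 0.2918 → exclude; stop.
Optimal diet: H, E — 2 of 5 types.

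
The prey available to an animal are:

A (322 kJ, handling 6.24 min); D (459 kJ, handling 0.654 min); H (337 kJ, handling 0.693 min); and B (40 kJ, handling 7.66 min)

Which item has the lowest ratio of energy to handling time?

B

In descending order of E/h:
D: 459/0.654 = 702 kJ/min
H: 337/0.693 = 486 kJ/min
A: 322/6.24 = 51.6 kJ/min
B: 40/7.66 = 5.22 kJ/min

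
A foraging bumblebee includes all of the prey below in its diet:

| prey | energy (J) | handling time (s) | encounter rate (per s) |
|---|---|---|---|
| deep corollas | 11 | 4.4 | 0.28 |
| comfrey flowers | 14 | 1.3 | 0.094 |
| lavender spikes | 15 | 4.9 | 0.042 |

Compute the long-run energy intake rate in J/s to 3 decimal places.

1.963 J/s

Energy encountered per unit search time: 0.28×11 + 0.094×14 + 0.042×15 = 5.026 J/s.
Handling time per unit search time: 0.28×4.4 + 0.094×1.3 + 0.042×4.9 = 1.56.
Rate = 5.026/(1 + 1.56) = 1.963 J/s.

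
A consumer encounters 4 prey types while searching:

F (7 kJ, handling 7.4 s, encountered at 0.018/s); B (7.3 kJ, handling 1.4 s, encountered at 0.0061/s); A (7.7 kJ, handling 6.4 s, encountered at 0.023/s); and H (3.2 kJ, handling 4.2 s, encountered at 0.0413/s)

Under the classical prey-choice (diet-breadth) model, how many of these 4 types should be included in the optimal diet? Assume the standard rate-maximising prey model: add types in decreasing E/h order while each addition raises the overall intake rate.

4

E/h in descending order: B 5.21, A 1.2, F 0.946, H 0.762 kJ/s. The optimal diet is the largest prefix of this list for which every included type satisfies E_i/h_i > R on the types above it.
Rate on top 1: 0.04415. A: 1.2 > 0.04415 → include.
Rate on top 2: 0.1918. F: 0.946 > 0.1918 → include.
Rate on top 3: 0.2697. H: 0.762 > 0.2697 → include.
Optimal diet: B, A, F, H — 4 of 4 types.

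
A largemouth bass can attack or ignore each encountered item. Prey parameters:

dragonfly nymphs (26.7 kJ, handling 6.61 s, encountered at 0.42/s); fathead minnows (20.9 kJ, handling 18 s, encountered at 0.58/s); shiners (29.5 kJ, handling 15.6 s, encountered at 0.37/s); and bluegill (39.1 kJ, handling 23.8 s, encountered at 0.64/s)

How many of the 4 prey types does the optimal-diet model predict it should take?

1

Profitabilities (E/h, kJ/s): dragonfly nymphs 4.04, shiners 1.89, bluegill 1.64, fathead minnows 1.16. Add prey in this order while the next type's profitability exceeds the intake rate on those already taken.
Rate on top 1: 2.97. shiners: 1.89 < 2.97 → exclude; stop.
Optimal diet: dragonfly nymphs — 1 of 4 types.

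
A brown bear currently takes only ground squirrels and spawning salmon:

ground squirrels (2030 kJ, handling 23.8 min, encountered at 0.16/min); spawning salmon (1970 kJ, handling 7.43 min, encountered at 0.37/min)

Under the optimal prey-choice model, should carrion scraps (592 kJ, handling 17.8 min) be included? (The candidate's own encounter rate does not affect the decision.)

No

Intake rate on the current diet: R = (0.16×2030 + 0.37×1970) / (1 + 0.16×23.8 + 0.37×7.43) = 1054/7.557 = 139.4 kJ/min.
carrion scraps: E/h = 592/17.8 = 33.26 kJ/min.
Since 33.26 < R, time spent handling carrion scraps is better spent searching.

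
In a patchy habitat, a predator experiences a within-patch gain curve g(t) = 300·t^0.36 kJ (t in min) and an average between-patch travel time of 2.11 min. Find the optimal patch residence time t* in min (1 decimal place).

1.2 min

By the marginal value theorem, leave when the instantaneous gain rate g'(t) equals the habitat-wide average g(t)/(T + t).
g'(t) = 0.36·300·t^-0.64. Setting 0.36·300·t^-0.64 = 300·t^0.36/(2.11+t) gives 0.36(2.11+t) = t, so 0.64·t = 0.36×2.11.
t* = 0.36×2.11/0.64 = 1.187 min.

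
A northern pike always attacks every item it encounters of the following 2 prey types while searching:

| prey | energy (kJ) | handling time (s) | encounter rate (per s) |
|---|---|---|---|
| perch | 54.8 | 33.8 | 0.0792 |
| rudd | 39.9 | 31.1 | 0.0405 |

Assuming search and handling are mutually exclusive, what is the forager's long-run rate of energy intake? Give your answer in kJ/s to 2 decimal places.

1.21 kJ/s

R = Σλ_iE_i / (1 + Σλ_ih_i)
Numerator: 0.0792×54.8 + 0.0405×39.9 = 5.956
Denominator: 1 + 0.0792×33.8 + 0.0405×31.1 = 4.937
R = 5.956/4.937 = 1.207 kJ/s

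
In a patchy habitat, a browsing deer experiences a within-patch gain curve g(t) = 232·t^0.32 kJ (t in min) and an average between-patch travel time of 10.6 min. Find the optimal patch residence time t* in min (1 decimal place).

5.0 min

Optimal t* satisfies g'(t*) = g(t*)/(T + t*).
g'(t) = 0.32·232·t^-0.68. Setting 0.32·232·t^-0.68 = 232·t^0.32/(10.6+t) gives 0.32(10.6+t) = t, so 0.68·t = 0.32×10.6.
t* = 0.32×10.6/0.68 = 4.988 min.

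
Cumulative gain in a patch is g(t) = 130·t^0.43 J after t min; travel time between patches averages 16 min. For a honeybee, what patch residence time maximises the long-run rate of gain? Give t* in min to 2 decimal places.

By the marginal value theorem, leave when the instantaneous gain rate g'(t) equals the habitat-wide average g(t)/(T + t).
g'(t) = 0.43·130·t^-0.57. Setting 0.43·130·t^-0.57 = 130·t^0.43/(16+t) gives 0.43(16+t) = t, so 0.57·t = 0.43×16.
t* = 0.43×16/0.57 = 12.07 min.

12.07 min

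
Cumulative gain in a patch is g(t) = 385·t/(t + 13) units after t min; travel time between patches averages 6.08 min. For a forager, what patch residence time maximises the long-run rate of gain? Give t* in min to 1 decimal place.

8.9 min

Maximise g(t)/(T+t): set derivative to zero → g'(t)(T+t) = g(t).
g'(t) = 385·13/(t + 13)². Setting 385·13/(t+13)² = 385t/[(t+13)(6.08+t)] gives 13(6.08+t) = t(t+13), so t² = 13×6.08 = 79.04.
t* = √79.04 = 8.89 min.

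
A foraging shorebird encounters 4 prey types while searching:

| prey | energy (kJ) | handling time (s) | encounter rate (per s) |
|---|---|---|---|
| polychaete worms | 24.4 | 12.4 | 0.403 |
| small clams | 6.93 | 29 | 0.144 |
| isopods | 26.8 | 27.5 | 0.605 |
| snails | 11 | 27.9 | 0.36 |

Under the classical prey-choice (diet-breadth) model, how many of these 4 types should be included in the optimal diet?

Rank by E/h (kJ/s): polychaete worms 1.97, isopods 0.975, snails 0.394, small clams 0.239. Include each in turn until the next type's E/h falls below the running intake rate.
Rate on top 1: 1.64. isopods: 0.975 < 1.64 → exclude; stop.
Optimal diet: polychaete worms — 1 of 4 types.

1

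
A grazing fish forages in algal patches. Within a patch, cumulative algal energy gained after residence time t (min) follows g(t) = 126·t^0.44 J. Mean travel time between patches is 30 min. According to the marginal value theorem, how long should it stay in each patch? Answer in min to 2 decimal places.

By the marginal value theorem, leave when the instantaneous gain rate g'(t) equals the habitat-wide average g(t)/(T + t).
g'(t) = 0.44·126·t^-0.56. Setting 0.44·126·t^-0.56 = 126·t^0.44/(30+t) gives 0.44(30+t) = t, so 0.56·t = 0.44×30.
t* = 0.44×30/0.56 = 23.57 min.

23.57 min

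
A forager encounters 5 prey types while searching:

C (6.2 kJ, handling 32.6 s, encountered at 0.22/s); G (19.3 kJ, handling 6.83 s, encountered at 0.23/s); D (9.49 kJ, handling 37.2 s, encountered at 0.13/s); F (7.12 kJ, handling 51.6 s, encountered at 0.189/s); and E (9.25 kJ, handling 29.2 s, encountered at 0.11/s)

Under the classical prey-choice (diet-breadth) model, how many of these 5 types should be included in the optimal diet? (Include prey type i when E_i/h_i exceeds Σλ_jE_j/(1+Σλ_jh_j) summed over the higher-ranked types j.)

1

E/h in descending order: G 2.83, E 0.317, D 0.255, C 0.19, F 0.138 kJ/s. The optimal diet is the largest prefix of this list for which every included type satisfies E_i/h_i > R on the types above it.
Rate on top 1: 1.727. E: 0.317 < 1.727 → exclude; stop.
Optimal diet: G — 1 of 5 types.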